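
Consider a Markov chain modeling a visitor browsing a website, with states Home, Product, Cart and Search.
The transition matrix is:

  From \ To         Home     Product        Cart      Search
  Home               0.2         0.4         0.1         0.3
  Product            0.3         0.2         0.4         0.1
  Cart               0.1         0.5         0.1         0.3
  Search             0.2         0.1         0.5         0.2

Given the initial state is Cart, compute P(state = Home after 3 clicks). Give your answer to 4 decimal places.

0.1850

Propagate the distribution vector 3 clicks from Cart.
After 0 clicks: (0.0000, 0.0000, 1.0000, 0.0000)
After 1 click: (0.1000, 0.5000, 0.1000, 0.3000)
After 2 clicks: (0.2400, 0.2200, 0.3700, 0.1700)
After 3 clicks: (0.1850, 0.3420, 0.2340, 0.2390)
P(in Home after 3 clicks) = 0.1850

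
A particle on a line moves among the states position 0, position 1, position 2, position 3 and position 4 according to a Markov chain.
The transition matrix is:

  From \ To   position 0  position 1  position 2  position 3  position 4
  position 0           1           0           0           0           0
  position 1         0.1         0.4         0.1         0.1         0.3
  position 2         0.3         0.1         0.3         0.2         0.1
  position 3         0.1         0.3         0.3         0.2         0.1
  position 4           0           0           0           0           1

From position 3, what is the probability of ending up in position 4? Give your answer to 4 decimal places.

Let h(s) be the probability of absorption at position 4 starting from transient state s. Then h(position 4) = 1 and h(position 0) = 0. By first-step analysis:
h(position 1) = 0.1·0 + 0.4·h(position 1) + 0.1·h(position 2) + 0.1·h(position 3) + 0.3·1
h(position 2) = 0.3·0 + 0.1·h(position 1) + 0.3·h(position 2) + 0.2·h(position 3) + 0.1·1
h(position 3) = 0.1·0 + 0.3·h(position 1) + 0.3·h(position 2) + 0.2·h(position 3) + 0.1·1
Solving: h(position 1) = 0.6489, h(position 2) = 0.3817, h(position 3) = 0.5115.
Starting from position 3, the probability is 0.5115.

0.5115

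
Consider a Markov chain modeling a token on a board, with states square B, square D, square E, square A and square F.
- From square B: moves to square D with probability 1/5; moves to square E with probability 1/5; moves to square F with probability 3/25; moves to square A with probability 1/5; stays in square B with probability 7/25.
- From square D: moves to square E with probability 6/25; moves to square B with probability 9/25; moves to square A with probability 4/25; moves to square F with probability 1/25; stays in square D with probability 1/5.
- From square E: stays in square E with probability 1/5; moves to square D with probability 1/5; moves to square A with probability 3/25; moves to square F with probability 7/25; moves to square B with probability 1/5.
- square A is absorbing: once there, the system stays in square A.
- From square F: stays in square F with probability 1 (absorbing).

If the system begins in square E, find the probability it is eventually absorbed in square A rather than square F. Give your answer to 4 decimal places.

0.4360

Let h(s) be the probability of absorption at square A starting from transient state s. Then h(square A) = 1 and h(square F) = 0. By first-step analysis:
h(square B) = 0.28·h(square B) + 0.2·h(square D) + 0.2·h(square E) + 0.2·1 + 0.12·0
h(square D) = 0.36·h(square B) + 0.2·h(square D) + 0.24·h(square E) + 0.16·1 + 0.04·0
h(square E) = 0.2·h(square B) + 0.2·h(square D) + 0.2·h(square E) + 0.12·1 + 0.28·0
Solving: h(square B) = 0.5609, h(square D) = 0.5832, h(square E) = 0.4360.
Starting from square E, the probability is 0.4360.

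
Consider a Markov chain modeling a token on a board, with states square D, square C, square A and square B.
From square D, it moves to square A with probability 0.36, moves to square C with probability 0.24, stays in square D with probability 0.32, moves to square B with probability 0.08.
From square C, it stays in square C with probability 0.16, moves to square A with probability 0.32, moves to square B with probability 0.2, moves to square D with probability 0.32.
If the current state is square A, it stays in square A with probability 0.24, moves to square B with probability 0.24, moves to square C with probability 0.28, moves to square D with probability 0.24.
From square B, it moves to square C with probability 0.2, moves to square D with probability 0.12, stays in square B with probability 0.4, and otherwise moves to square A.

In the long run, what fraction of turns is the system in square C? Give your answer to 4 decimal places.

0.2248

Let the stationary distribution be π with π = πP and π_1 + π_2 + π_3 + π_4 = 1.
π_1 = 0.32·π_1 + 0.32·π_2 + 0.24·π_3 + 0.12·π_4
π_2 = 0.24·π_1 + 0.16·π_2 + 0.28·π_3 + 0.2·π_4
π_3 = 0.36·π_1 + 0.32·π_2 + 0.24·π_3 + 0.28·π_4
Solving with the normalization constraint gives π = (0.2508, 0.2248, 0.2972, 0.2272).
So the stationary probability of square C is 0.2248.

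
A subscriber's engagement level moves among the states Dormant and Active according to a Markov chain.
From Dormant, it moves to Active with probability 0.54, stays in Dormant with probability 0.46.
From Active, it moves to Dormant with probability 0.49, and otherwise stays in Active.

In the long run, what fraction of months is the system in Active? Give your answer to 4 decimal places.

0.5243

Let the stationary distribution be π with π = πP and π_1 + π_2 = 1.
π_1 = 0.46·π_1 + 0.49·π_2
Solving with the normalization constraint gives π = (0.4757, 0.5243).
So the stationary probability of Active is 0.5243.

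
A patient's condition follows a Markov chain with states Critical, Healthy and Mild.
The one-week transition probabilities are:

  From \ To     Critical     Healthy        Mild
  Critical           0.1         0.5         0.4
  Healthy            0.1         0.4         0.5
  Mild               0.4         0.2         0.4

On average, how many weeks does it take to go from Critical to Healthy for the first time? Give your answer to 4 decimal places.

2.6316

Let t(s) be the expected number of weeks to first reach Healthy from state s, with t(Healthy) = 0. Conditioning on the first week:
t(Critical) = 1 + 0.1·t(Critical) + 0.4·t(Mild)
t(Mild) = 1 + 0.4·t(Critical) + 0.4·t(Mild)
Solving: t(Critical) = 2.6316, t(Mild) = 3.4211.
Expected weeks from Critical to Healthy: 2.6316.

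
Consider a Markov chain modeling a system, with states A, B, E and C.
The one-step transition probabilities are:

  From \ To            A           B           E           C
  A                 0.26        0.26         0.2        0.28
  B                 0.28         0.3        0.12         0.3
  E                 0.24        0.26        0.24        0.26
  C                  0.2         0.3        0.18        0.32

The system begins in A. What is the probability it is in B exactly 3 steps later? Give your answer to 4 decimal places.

Propagate the distribution vector 3 steps from A.
After 0 steps: (1.0000, 0.0000, 0.0000, 0.0000)
After 1 step: (0.2600, 0.2600, 0.2000, 0.2800)
After 2 steps: (0.2444, 0.2816, 0.1816, 0.2924)
After 3 steps: (0.2445, 0.2830, 0.1789, 0.2937)
P(in B after 3 steps) = 0.2830

0.2830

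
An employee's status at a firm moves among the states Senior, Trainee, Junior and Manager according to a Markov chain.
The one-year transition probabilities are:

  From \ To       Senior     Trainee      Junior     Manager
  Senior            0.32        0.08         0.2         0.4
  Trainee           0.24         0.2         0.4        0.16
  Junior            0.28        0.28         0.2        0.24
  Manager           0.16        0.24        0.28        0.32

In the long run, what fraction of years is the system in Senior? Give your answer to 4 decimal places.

Let the stationary distribution be π with π = πP and π_1 + π_2 + π_3 + π_4 = 1.
π_1 = 0.32·π_1 + 0.24·π_2 + 0.28·π_3 + 0.16·π_4
π_2 = 0.08·π_1 + 0.2·π_2 + 0.28·π_3 + 0.24·π_4
π_3 = 0.2·π_1 + 0.4·π_2 + 0.2·π_3 + 0.28·π_4
Solving with the normalization constraint gives π = (0.2474, 0.2028, 0.2635, 0.2863).
So the stationary probability of Senior is 0.2474.

0.2474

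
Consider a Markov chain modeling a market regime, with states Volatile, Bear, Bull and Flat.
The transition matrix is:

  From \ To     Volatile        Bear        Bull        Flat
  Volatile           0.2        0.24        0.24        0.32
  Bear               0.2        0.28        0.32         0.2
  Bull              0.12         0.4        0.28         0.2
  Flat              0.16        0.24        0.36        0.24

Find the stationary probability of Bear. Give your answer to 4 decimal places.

0.3006

Let the stationary distribution be π with π = πP and π_1 + π_2 + π_3 + π_4 = 1.
π_1 = 0.2·π_1 + 0.2·π_2 + 0.12·π_3 + 0.16·π_4
π_2 = 0.24·π_1 + 0.28·π_2 + 0.4·π_3 + 0.24·π_4
π_3 = 0.24·π_1 + 0.32·π_2 + 0.28·π_3 + 0.36·π_4
Solving with the normalization constraint gives π = (0.1665, 0.3006, 0.3037, 0.2292).
So the stationary probability of Bear is 0.3006.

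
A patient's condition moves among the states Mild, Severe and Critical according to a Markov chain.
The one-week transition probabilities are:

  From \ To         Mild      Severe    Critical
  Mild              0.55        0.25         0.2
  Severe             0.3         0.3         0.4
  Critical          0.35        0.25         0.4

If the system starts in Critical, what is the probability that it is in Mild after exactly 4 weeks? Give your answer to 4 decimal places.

0.4205

Propagate the distribution vector 4 weeks from Critical.
After 0 weeks: (0.0000, 0.0000, 1.0000)
After 1 week: (0.3500, 0.2500, 0.4000)
After 2 weeks: (0.4075, 0.2625, 0.3300)
After 3 weeks: (0.4184, 0.2631, 0.3185)
After 4 weeks: (0.4205, 0.2632, 0.3163)
P(in Mild after 4 weeks) = 0.4205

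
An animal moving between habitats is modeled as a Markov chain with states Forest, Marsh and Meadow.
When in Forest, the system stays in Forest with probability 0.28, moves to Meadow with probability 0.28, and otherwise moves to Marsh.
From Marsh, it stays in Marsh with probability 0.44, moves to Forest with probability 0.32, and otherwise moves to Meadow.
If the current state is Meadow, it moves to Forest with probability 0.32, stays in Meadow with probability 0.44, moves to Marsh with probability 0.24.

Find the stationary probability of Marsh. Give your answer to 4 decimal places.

0.3769

Let the stationary distribution be π with π = πP and π_1 + π_2 + π_3 = 1.
π_1 = 0.28·π_1 + 0.32·π_2 + 0.32·π_3
π_2 = 0.44·π_1 + 0.44·π_2 + 0.24·π_3
Solving with the normalization constraint gives π = (0.3077, 0.3769, 0.3154).
So the stationary probability of Marsh is 0.3769.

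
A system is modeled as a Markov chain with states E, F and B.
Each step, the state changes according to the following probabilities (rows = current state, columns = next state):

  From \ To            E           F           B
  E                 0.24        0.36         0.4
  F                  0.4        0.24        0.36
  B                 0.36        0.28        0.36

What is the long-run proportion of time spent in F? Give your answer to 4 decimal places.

0.2948

Let the stationary distribution be π with π = πP and π_1 + π_2 + π_3 = 1.
π_1 = 0.24·π_1 + 0.4·π_2 + 0.36·π_3
π_2 = 0.36·π_1 + 0.24·π_2 + 0.28·π_3
Solving with the normalization constraint gives π = (0.3320, 0.2948, 0.3733).
So the stationary probability of F is 0.2948.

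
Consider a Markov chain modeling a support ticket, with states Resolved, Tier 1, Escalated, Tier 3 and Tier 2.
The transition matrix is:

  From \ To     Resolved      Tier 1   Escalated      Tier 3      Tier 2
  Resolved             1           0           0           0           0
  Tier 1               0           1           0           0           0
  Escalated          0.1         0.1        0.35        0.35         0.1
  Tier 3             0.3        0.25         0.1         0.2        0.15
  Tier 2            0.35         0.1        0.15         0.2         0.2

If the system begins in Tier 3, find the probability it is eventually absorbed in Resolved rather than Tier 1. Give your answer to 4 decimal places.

0.5752

Let h(s) be the probability of absorption at Resolved starting from transient state s. Then h(Resolved) = 1 and h(Tier 1) = 0. By first-step analysis:
h(Escalated) = 0.1·1 + 0.1·0 + 0.35·h(Escalated) + 0.35·h(Tier 3) + 0.1·h(Tier 2)
h(Tier 3) = 0.3·1 + 0.25·0 + 0.1·h(Escalated) + 0.2·h(Tier 3) + 0.15·h(Tier 2)
h(Tier 2) = 0.35·1 + 0.1·0 + 0.15·h(Escalated) + 0.2·h(Tier 3) + 0.2·h(Tier 2)
Solving: h(Escalated) = 0.5694, h(Tier 3) = 0.5752, h(Tier 2) = 0.6881.
Starting from Tier 3, the probability is 0.5752.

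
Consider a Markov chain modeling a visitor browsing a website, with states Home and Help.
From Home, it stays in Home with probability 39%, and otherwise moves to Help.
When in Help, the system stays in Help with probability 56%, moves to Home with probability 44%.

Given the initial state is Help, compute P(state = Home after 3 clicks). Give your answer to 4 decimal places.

Propagate the distribution vector 3 clicks from Help.
After 0 clicks: (0.0000, 1.0000)
After 1 click: (0.4400, 0.5600)
After 2 clicks: (0.4180, 0.5820)
After 3 clicks: (0.4191, 0.5809)
P(in Home after 3 clicks) = 0.4191

0.4191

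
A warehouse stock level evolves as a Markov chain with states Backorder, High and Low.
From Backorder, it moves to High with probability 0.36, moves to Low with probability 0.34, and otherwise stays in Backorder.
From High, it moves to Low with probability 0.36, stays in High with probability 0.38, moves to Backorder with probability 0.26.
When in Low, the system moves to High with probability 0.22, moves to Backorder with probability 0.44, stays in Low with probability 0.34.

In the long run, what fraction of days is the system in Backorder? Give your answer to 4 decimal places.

0.3358

Let the stationary distribution be π with π = πP and π_1 + π_2 + π_3 = 1.
π_1 = 0.3·π_1 + 0.26·π_2 + 0.44·π_3
π_2 = 0.36·π_1 + 0.38·π_2 + 0.22·π_3
Solving with the normalization constraint gives π = (0.3358, 0.3179, 0.3464).
So the stationary probability of Backorder is 0.3358.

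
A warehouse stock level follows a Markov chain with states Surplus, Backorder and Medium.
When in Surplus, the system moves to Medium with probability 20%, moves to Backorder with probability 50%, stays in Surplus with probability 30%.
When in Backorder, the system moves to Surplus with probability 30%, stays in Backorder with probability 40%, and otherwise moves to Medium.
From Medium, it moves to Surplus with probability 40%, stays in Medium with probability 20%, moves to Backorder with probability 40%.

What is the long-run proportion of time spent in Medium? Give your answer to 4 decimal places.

Let the stationary distribution be π with π = πP and π_1 + π_2 + π_3 = 1.
π_1 = 0.3·π_1 + 0.3·π_2 + 0.4·π_3
π_2 = 0.5·π_1 + 0.4·π_2 + 0.4·π_3
Solving with the normalization constraint gives π = (0.3243, 0.4324, 0.2432).
So the stationary probability of Medium is 0.2432.

0.2432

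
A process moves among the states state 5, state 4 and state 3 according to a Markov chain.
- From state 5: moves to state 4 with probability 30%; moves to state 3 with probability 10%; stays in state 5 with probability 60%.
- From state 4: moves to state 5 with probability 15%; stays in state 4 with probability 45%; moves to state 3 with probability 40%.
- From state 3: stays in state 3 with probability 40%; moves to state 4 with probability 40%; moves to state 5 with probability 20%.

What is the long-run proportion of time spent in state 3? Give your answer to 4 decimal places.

Let the stationary distribution be π with π = πP and π_1 + π_2 + π_3 = 1.
π_1 = 0.6·π_1 + 0.15·π_2 + 0.2·π_3
π_2 = 0.3·π_1 + 0.45·π_2 + 0.4·π_3
Solving with the normalization constraint gives π = (0.3009, 0.3894, 0.3097).
So the stationary probability of state 3 is 0.3097.

0.3097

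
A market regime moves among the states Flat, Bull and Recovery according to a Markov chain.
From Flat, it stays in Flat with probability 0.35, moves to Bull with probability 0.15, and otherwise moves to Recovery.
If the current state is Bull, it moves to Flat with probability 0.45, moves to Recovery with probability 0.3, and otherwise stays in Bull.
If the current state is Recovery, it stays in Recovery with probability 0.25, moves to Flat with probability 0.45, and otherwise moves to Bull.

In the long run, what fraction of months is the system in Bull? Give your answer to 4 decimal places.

Let the stationary distribution be π with π = πP and π_1 + π_2 + π_3 = 1.
π_1 = 0.35·π_1 + 0.45·π_2 + 0.45·π_3
π_2 = 0.15·π_1 + 0.25·π_2 + 0.3·π_3
Solving with the normalization constraint gives π = (0.4091, 0.2273, 0.3636).
So the stationary probability of Bull is 0.2273.

0.2273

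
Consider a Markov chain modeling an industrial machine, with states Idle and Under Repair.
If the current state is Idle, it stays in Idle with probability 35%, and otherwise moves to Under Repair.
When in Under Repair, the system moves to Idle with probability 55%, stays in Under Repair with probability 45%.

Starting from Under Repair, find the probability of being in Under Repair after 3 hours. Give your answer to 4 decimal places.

0.5380

Propagate the distribution vector 3 hours from Under Repair.
After 0 hours: (0.0000, 1.0000)
After 1 hour: (0.5500, 0.4500)
After 2 hours: (0.4400, 0.5600)
After 3 hours: (0.4620, 0.5380)
P(in Under Repair after 3 hours) = 0.5380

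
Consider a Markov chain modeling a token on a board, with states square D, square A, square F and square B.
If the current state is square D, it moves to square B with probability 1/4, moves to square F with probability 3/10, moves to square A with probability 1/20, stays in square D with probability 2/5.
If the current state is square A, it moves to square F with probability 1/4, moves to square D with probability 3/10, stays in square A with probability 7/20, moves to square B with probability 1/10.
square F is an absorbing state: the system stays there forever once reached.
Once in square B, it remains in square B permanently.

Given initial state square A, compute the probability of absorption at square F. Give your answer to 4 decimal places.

0.6400

Let h(s) be the probability of absorption at square F starting from transient state s. Then h(square F) = 1 and h(square B) = 0. By first-step analysis:
h(square D) = 0.4·h(square D) + 0.05·h(square A) + 0.3·1 + 0.25·0
h(square A) = 0.3·h(square D) + 0.35·h(square A) + 0.25·1 + 0.1·0
Solving: h(square D) = 0.5533, h(square A) = 0.6400.
Starting from square A, the probability is 0.6400.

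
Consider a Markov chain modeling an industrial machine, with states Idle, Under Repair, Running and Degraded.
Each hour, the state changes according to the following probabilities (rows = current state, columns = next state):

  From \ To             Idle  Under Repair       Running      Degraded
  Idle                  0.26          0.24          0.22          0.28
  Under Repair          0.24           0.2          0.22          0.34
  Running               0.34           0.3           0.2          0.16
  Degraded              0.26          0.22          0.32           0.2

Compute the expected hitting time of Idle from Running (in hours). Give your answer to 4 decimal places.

3.3659

Let t(s) be the expected number of hours to first reach Idle from state s, with t(Idle) = 0. Conditioning on the first hour:
t(Under Repair) = 1 + 0.2·t(Under Repair) + 0.22·t(Running) + 0.34·t(Degraded)
t(Running) = 1 + 0.3·t(Under Repair) + 0.2·t(Running) + 0.16·t(Degraded)
t(Degraded) = 1 + 0.22·t(Under Repair) + 0.32·t(Running) + 0.2·t(Degraded)
Solving: t(Under Repair) = 3.7130, t(Running) = 3.3659, t(Degraded) = 3.6174.
Expected hours from Running to Idle: 3.3659.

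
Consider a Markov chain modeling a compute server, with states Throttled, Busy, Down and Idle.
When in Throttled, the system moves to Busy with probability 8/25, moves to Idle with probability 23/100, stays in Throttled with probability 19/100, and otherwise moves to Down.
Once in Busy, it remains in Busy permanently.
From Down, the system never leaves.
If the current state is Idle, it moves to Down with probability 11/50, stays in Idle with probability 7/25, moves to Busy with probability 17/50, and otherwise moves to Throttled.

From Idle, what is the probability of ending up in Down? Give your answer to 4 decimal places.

0.4023

Let h(s) be the probability of absorption at Down starting from transient state s. Then h(Down) = 1 and h(Busy) = 0. By first-step analysis:
h(Throttled) = 0.19·h(Throttled) + 0.32·0 + 0.26·1 + 0.23·h(Idle)
h(Idle) = 0.16·h(Throttled) + 0.34·0 + 0.22·1 + 0.28·h(Idle)
Solving: h(Throttled) = 0.4352, h(Idle) = 0.4023.
Starting from Idle, the probability is 0.4023.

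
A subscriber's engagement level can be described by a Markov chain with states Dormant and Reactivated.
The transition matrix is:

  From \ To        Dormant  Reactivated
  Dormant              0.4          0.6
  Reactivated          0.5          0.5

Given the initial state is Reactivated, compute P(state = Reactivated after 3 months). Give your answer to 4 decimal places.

Propagate the distribution vector 3 months from Reactivated.
After 0 months: (0.0000, 1.0000)
After 1 month: (0.5000, 0.5000)
After 2 months: (0.4500, 0.5500)
After 3 months: (0.4550, 0.5450)
P(in Reactivated after 3 months) = 0.5450

0.5450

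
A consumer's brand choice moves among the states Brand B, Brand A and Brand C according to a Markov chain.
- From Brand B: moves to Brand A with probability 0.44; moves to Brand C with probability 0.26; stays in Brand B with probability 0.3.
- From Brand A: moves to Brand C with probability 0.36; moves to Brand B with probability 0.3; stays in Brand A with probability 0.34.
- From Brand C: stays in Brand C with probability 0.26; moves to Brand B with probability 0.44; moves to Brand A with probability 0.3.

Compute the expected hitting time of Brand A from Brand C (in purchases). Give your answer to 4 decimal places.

2.8246

Let t(s) be the expected number of purchases to first reach Brand A from state s, with t(Brand A) = 0. Conditioning on the first purchase:
t(Brand B) = 1 + 0.3·t(Brand B) + 0.26·t(Brand C)
t(Brand C) = 1 + 0.44·t(Brand B) + 0.26·t(Brand C)
Solving: t(Brand B) = 2.4777, t(Brand C) = 2.8246.
Expected purchases from Brand C to Brand A: 2.8246.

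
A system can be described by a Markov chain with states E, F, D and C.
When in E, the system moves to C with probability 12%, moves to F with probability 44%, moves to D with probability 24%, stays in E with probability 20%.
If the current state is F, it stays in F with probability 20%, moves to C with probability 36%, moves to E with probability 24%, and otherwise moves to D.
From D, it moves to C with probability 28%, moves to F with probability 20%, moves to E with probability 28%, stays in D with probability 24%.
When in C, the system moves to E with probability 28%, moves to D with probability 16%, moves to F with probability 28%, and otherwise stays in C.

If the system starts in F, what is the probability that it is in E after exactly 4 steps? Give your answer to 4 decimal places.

0.2489

Propagate the distribution vector 4 steps from F.
After 0 steps: (0.0000, 1.0000, 0.0000, 0.0000)
After 1 step: (0.2400, 0.2000, 0.2000, 0.3600)
After 2 steps: (0.2528, 0.2864, 0.2032, 0.2576)
After 3 steps: (0.2483, 0.2813, 0.2079, 0.2625)
After 4 steps: (0.2489, 0.2806, 0.2078, 0.2628)
P(in E after 4 steps) = 0.2489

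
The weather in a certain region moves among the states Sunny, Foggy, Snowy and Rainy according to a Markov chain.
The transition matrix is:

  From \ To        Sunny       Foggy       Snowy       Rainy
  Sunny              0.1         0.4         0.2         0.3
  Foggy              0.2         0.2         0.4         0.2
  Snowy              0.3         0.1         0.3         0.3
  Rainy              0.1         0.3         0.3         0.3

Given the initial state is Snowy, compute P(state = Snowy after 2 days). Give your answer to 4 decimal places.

0.2800

Propagate the distribution vector 2 days from Snowy.
After 0 days: (0.0000, 0.0000, 1.0000, 0.0000)
After 1 day: (0.3000, 0.1000, 0.3000, 0.3000)
After 2 days: (0.1700, 0.2600, 0.2800, 0.2900)
P(in Snowy after 2 days) = 0.2800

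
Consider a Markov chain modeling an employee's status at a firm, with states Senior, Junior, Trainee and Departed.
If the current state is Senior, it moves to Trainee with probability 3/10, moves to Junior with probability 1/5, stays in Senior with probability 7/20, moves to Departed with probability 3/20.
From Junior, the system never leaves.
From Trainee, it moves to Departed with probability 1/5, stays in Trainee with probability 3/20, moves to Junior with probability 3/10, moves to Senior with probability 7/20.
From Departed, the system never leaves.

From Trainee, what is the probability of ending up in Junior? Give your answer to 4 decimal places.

Let h(s) be the probability of absorption at Junior starting from transient state s. Then h(Junior) = 1 and h(Departed) = 0. By first-step analysis:
h(Senior) = 0.35·h(Senior) + 0.2·1 + 0.3·h(Trainee) + 0.15·0
h(Trainee) = 0.35·h(Senior) + 0.3·1 + 0.15·h(Trainee) + 0.2·0
Solving: h(Senior) = 0.5810, h(Trainee) = 0.5922.
Starting from Trainee, the probability is 0.5922.

0.5922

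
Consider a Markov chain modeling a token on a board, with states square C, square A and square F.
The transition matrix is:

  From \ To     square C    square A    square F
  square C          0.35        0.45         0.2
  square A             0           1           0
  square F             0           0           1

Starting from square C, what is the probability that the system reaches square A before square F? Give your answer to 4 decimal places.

0.6923

Let h(s) be the probability of absorption at square A starting from transient state s. Then h(square A) = 1 and h(square F) = 0. By first-step analysis:
h(square C) = 0.35·h(square C) + 0.45·1 + 0.2·0
Solving: h(square C) = 0.6923.
Starting from square C, the probability is 0.6923.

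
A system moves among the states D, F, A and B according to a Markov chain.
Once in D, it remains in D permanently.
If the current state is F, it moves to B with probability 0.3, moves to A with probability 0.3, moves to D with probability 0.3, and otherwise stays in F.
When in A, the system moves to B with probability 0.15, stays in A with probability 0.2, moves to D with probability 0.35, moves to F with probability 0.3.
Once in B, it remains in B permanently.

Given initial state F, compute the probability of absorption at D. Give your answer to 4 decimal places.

0.5476

Let h(s) be the probability of absorption at D starting from transient state s. Then h(D) = 1 and h(B) = 0. By first-step analysis:
h(F) = 0.3·1 + 0.1·h(F) + 0.3·h(A) + 0.3·0
h(A) = 0.35·1 + 0.3·h(F) + 0.2·h(A) + 0.15·0
Solving: h(F) = 0.5476, h(A) = 0.6429.
Starting from F, the probability is 0.5476.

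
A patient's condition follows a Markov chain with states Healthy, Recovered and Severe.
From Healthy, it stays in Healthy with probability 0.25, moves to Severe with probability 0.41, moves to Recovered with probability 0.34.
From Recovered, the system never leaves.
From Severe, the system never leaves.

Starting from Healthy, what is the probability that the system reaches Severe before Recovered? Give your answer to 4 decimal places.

0.5467

Let h(s) be the probability of absorption at Severe starting from transient state s. Then h(Severe) = 1 and h(Recovered) = 0. By first-step analysis:
h(Healthy) = 0.25·h(Healthy) + 0.34·0 + 0.41·1
Solving: h(Healthy) = 0.5467.
Starting from Healthy, the probability is 0.5467.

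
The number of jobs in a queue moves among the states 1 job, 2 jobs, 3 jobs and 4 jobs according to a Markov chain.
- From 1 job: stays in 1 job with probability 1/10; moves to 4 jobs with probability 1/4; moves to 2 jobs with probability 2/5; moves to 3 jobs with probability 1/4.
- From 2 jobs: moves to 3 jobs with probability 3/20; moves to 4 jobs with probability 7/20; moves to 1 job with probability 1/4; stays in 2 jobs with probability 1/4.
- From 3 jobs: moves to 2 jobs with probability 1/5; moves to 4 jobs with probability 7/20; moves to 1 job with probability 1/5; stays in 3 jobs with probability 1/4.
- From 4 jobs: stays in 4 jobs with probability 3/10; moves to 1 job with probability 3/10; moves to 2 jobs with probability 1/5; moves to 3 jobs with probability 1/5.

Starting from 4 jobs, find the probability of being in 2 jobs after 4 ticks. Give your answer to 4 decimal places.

0.2574

Propagate the distribution vector 4 ticks from 4 jobs.
After 0 ticks: (0.0000, 0.0000, 0.0000, 1.0000)
After 1 tick: (0.3000, 0.2000, 0.2000, 0.3000)
After 2 ticks: (0.2100, 0.2700, 0.2150, 0.3050)
After 3 ticks: (0.2230, 0.2555, 0.2078, 0.3138)
After 4 ticks: (0.2219, 0.2574, 0.2088, 0.3120)
P(in 2 jobs after 4 ticks) = 0.2574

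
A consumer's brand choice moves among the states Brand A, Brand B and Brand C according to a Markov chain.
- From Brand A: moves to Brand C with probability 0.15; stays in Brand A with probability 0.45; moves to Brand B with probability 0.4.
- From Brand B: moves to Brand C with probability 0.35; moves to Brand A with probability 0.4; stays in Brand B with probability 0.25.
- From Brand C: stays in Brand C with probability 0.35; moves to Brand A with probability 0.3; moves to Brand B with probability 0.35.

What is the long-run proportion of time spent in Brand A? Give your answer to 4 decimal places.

Let the stationary distribution be π with π = πP and π_1 + π_2 + π_3 = 1.
π_1 = 0.45·π_1 + 0.4·π_2 + 0.3·π_3
π_2 = 0.4·π_1 + 0.25·π_2 + 0.35·π_3
Solving with the normalization constraint gives π = (0.3925, 0.3360, 0.2715).
So the stationary probability of Brand A is 0.3925.

0.3925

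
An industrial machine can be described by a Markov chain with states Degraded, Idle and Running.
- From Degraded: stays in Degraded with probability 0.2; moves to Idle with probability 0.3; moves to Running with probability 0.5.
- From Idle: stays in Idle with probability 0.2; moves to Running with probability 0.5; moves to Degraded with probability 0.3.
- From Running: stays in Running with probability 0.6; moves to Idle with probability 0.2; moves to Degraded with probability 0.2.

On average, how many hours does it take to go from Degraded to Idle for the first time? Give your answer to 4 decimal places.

Let t(s) be the expected number of hours to first reach Idle from state s, with t(Idle) = 0. Conditioning on the first hour:
t(Degraded) = 1 + 0.2·t(Degraded) + 0.5·t(Running)
t(Running) = 1 + 0.2·t(Degraded) + 0.6·t(Running)
Solving: t(Degraded) = 4.0909, t(Running) = 4.5455.
Expected hours from Degraded to Idle: 4.0909.

4.0909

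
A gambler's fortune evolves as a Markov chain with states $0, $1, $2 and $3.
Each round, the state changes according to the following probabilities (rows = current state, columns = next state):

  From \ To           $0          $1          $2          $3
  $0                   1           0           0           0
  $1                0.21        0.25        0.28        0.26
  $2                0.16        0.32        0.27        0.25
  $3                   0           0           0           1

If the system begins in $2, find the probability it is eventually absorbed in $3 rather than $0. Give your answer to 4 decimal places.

Let h(s) be the probability of absorption at $3 starting from transient state s. Then h($3) = 1 and h($0) = 0. By first-step analysis:
h($1) = 0.21·0 + 0.25·h($1) + 0.28·h($2) + 0.26·1
h($2) = 0.16·0 + 0.32·h($1) + 0.27·h($2) + 0.25·1
Solving: h($1) = 0.5674, h($2) = 0.5912.
Starting from $2, the probability is 0.5912.

0.5912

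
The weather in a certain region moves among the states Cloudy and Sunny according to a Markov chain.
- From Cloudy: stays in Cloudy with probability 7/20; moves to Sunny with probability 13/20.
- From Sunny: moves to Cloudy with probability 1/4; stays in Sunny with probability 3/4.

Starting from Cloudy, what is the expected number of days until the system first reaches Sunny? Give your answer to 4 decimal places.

1.5385

Let t(s) be the expected number of days to first reach Sunny from state s, with t(Sunny) = 0. Conditioning on the first day:
t(Cloudy) = 1 + 0.35·t(Cloudy)
Solving: t(Cloudy) = 1.5385.
Expected days from Cloudy to Sunny: 1.5385.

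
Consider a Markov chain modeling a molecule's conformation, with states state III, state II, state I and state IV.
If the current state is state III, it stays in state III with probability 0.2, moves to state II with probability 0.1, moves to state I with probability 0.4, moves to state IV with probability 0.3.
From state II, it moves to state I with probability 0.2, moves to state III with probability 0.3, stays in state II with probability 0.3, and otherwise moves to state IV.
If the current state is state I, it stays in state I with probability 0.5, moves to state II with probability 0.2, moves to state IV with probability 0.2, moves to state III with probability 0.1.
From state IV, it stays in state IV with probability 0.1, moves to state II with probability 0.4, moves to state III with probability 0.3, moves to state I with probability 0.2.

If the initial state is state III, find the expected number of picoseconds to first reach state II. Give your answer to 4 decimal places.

4.8848

Let t(s) be the expected number of picoseconds to first reach state II from state s, with t(state II) = 0. Conditioning on the first picosecond:
t(state III) = 1 + 0.2·t(state III) + 0.4·t(state I) + 0.3·t(state IV)
t(state I) = 1 + 0.1·t(state III) + 0.5·t(state I) + 0.2·t(state IV)
t(state IV) = 1 + 0.3·t(state III) + 0.2·t(state I) + 0.1·t(state IV)
Solving: t(state III) = 4.8848, t(state I) = 4.4700, t(state IV) = 3.7327.
Expected picoseconds from state III to state II: 4.8848.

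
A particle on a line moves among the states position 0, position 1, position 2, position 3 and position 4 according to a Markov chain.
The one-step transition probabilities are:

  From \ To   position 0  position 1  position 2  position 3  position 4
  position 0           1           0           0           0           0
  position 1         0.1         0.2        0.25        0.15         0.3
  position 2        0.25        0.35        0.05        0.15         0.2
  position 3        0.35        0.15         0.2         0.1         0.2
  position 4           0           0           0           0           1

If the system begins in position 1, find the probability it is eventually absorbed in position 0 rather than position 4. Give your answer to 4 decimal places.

Let h(s) be the probability of absorption at position 0 starting from transient state s. Then h(position 0) = 1 and h(position 4) = 0. By first-step analysis:
h(position 1) = 0.1·1 + 0.2·h(position 1) + 0.25·h(position 2) + 0.15·h(position 3) + 0.3·0
h(position 2) = 0.25·1 + 0.35·h(position 1) + 0.05·h(position 2) + 0.15·h(position 3) + 0.2·0
h(position 3) = 0.35·1 + 0.15·h(position 1) + 0.2·h(position 2) + 0.1·h(position 3) + 0.2·0
Solving: h(position 1) = 0.3848, h(position 2) = 0.4938, h(position 3) = 0.5628.
Starting from position 1, the probability is 0.3848.

0.3848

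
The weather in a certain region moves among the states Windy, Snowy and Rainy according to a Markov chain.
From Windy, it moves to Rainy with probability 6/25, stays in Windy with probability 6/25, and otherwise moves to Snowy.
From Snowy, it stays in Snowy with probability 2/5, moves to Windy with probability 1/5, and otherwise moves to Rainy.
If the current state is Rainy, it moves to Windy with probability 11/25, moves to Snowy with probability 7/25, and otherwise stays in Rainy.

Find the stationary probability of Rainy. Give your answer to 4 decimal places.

0.3161

Let the stationary distribution be π with π = πP and π_1 + π_2 + π_3 = 1.
π_1 = 0.24·π_1 + 0.2·π_2 + 0.44·π_3
π_2 = 0.52·π_1 + 0.4·π_2 + 0.28·π_3
Solving with the normalization constraint gives π = (0.2874, 0.3966, 0.3161).
So the stationary probability of Rainy is 0.3161.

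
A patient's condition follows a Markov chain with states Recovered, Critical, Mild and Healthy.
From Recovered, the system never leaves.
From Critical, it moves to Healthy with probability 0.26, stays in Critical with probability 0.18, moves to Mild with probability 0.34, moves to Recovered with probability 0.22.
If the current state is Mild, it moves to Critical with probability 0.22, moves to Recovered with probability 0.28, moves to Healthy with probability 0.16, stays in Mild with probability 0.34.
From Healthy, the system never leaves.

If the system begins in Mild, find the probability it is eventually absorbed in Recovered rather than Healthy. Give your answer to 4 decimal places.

Let h(s) be the probability of absorption at Recovered starting from transient state s. Then h(Recovered) = 1 and h(Healthy) = 0. By first-step analysis:
h(Critical) = 0.22·1 + 0.18·h(Critical) + 0.34·h(Mild) + 0.26·0
h(Mild) = 0.28·1 + 0.22·h(Critical) + 0.34·h(Mild) + 0.16·0
Solving: h(Critical) = 0.5154, h(Mild) = 0.5961.
Starting from Mild, the probability is 0.5961.

0.5961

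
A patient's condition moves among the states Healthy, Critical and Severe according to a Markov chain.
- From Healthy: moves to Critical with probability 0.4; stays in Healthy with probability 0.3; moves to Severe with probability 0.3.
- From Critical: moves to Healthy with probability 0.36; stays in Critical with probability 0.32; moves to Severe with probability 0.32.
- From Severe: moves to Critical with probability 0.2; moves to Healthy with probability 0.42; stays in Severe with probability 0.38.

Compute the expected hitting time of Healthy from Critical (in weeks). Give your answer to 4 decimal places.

2.6286

Let t(s) be the expected number of weeks to first reach Healthy from state s, with t(Healthy) = 0. Conditioning on the first week:
t(Critical) = 1 + 0.32·t(Critical) + 0.32·t(Severe)
t(Severe) = 1 + 0.2·t(Critical) + 0.38·t(Severe)
Solving: t(Critical) = 2.6286, t(Severe) = 2.4609.
Expected weeks from Critical to Healthy: 2.6286.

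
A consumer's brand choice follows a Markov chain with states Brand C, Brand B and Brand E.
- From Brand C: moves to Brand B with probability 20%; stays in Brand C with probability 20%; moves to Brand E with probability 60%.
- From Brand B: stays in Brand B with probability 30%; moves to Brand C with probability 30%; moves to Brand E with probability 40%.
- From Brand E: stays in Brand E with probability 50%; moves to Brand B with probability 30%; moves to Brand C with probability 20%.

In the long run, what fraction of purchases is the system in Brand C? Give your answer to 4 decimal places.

Let the stationary distribution be π with π = πP and π_1 + π_2 + π_3 = 1.
π_1 = 0.2·π_1 + 0.3·π_2 + 0.2·π_3
π_2 = 0.2·π_1 + 0.3·π_2 + 0.3·π_3
Solving with the normalization constraint gives π = (0.2277, 0.2772, 0.4950).
So the stationary probability of Brand C is 0.2277.

0.2277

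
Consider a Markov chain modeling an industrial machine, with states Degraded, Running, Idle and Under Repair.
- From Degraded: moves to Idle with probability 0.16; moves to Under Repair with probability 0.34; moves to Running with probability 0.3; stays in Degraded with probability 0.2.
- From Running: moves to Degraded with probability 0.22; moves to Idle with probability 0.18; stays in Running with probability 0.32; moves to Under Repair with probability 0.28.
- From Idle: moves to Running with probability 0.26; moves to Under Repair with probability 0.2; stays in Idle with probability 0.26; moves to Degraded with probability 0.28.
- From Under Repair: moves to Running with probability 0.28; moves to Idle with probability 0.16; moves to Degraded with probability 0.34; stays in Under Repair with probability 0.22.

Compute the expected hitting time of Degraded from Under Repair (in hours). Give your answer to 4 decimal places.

3.3966

Let t(s) be the expected number of hours to first reach Degraded from state s, with t(Degraded) = 0. Conditioning on the first hour:
t(Running) = 1 + 0.32·t(Running) + 0.18·t(Idle) + 0.28·t(Under Repair)
t(Idle) = 1 + 0.26·t(Running) + 0.26·t(Idle) + 0.2·t(Under Repair)
t(Under Repair) = 1 + 0.28·t(Running) + 0.16·t(Idle) + 0.22·t(Under Repair)
Solving: t(Running) = 3.8257, t(Idle) = 3.6135, t(Under Repair) = 3.3966.
Expected hours from Under Repair to Degraded: 3.3966.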